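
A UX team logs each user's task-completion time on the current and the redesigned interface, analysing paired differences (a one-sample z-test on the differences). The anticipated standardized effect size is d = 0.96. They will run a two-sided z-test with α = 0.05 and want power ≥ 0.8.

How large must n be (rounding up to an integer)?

n = 9

For power 0.8 need Φ(δ − z_{0.025}) = 0.8, so δ = z_{0.025} + z_{0.20} = 1.960 + 0.842 = 2.802.
(For δ > 0 the lower-tail rejection region contributes negligibly to power, so the one-term inversion is standard.)
δ = d·√n ⇒ n = (δ/d)² = (2.802 / 0.96)² = 8.52.
Rounding up, n = 9.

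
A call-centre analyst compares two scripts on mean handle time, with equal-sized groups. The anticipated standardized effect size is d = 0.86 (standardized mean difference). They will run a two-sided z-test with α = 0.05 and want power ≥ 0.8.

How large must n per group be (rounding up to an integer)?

Set Φ(δ − 1.960) = 0.8; then δ − 1.960 = Φ⁻¹(0.8) = 0.842, giving δ = 2.802.
(The Φ(−δ − z_{α/2}) term is vanishingly small for δ > 0 and is dropped in the standard sample-size formula.)
δ = d·√(n/2) ⇒ n = 2(δ/d)² = 2 × (2.802 / 0.86)² = 21.22.
Rounding up, n = 22 per group.

n = 22 per group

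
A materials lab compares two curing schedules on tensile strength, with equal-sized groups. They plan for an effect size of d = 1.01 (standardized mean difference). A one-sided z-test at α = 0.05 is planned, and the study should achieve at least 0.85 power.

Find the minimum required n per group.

n = 15 per group

Set Φ(δ − 1.645) = 0.85; then δ − 1.645 = Φ⁻¹(0.85) = 1.036, giving δ = 2.681.
δ = d·√(n/2) ⇒ n = 2(δ/d)² = 2 × (2.681 / 1.01)² = 14.10.
Rounding up, n = 15 per group.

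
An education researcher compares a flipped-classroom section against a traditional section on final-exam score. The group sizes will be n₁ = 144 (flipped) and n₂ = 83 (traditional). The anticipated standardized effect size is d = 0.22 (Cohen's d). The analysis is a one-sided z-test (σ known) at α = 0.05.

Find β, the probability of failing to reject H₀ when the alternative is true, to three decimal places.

Noncentrality parameter: δ = d / √(1/n₁ + 1/n₂) = 0.22 / √(1/144 + 1/83) = 1.5964
Critical value for a one-sided test at α = 0.05: z_α = 1.645.
Power = Φ(δ − 1.645) = Φ(-0.048) = 0.4807.
Type II error: β = 1 − power = 1 − 0.4807 = 0.5193.

β ≈ 0.519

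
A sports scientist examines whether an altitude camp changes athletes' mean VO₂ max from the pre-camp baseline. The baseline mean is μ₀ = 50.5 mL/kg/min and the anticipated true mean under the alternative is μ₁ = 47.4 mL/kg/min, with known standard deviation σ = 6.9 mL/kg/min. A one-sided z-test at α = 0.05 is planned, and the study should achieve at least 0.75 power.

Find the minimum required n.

Standardized effect: d = |μ₁ − μ₀| / σ = |47.4 − 50.5| / 6.9 = 0.4493
For power 0.75 need Φ(δ − z_{0.05}) = 0.75, so δ = z_{0.05} + z_{0.25} = 1.645 + 0.674 = 2.319.
δ = d·√n ⇒ n = (δ/d)² = (2.319 / 0.4493)² = 26.65.
Rounding up, n = 27.

n = 27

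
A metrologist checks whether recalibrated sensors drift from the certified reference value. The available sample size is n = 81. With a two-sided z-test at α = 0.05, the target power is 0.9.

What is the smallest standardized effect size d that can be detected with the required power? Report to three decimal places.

d ≈ 0.360

Required noncentrality: δ = z_{0.025} + z_{0.10} = 1.960 + 1.282 = 3.242.
(The second rejection-region term Φ(−δ − z_{α/2}) is negligible and dropped.)
δ = d·√n ⇒ d = δ/√n = 3.242/√81 = 0.3602.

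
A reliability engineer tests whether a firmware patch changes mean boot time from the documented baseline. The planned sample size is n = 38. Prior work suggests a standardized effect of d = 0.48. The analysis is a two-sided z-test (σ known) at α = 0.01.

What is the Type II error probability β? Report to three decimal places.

β ≈ 0.351

Noncentrality parameter: δ = d·√n = 0.48 × √38 = 2.9589
Critical value for a two-sided test at α = 0.01: z_{α/2} = 2.576.
Power = Φ(δ − 2.576) + Φ(−δ − 2.576) = Φ(0.383) + Φ(-5.535) = 0.6492 + 0.0000 = 0.6492.
Type II error: β = 1 − power = 1 − 0.6492 = 0.3508.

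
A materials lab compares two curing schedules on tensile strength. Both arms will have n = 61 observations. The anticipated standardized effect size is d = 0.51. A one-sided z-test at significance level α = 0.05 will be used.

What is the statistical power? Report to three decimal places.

Power ≈ 0.879

Noncentrality parameter: δ = d·√(n/2) = 0.51 × √(61/2) = 2.8166
One-sided α = 0.05 → critical value z_{0.05} = 1.645.
Power = Φ(δ − 1.645) = Φ(1.172) = 0.8793.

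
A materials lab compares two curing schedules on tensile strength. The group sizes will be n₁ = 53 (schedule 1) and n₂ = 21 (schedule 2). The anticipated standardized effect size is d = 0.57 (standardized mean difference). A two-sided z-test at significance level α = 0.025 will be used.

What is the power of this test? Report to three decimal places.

Noncentrality parameter: δ = d / √(1/n₁ + 1/n₂) = 0.57 / √(1/53 + 1/21) = 2.2106
Two-sided α = 0.025 → critical value z_{0.0125} = 2.241.
Power = Φ(δ − 2.241) + Φ(−δ − 2.241) = Φ(-0.031) + Φ(-4.452) = 0.4877 + 0.0000 = 0.4877.

Power ≈ 0.488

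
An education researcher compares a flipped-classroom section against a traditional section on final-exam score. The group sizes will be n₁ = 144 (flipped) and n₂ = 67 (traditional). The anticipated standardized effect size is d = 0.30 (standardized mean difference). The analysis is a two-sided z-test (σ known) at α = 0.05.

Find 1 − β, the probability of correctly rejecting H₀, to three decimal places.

Noncentrality parameter: δ = d / √(1/n₁ + 1/n₂) = 0.30 / √(1/144 + 1/67) = 2.0286
Critical value for a two-sided test at α = 0.05: z_{α/2} = 1.960.
Power = Φ(δ − 1.960) + Φ(−δ − 1.960) = Φ(0.069) + Φ(-3.989) = 0.5274 + 0.0000 = 0.5274.

Power ≈ 0.527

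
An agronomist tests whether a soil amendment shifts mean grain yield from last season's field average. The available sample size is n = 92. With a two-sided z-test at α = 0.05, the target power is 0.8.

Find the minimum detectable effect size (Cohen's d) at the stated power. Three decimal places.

d ≈ 0.292

Need Φ(δ − 1.960) = 0.8, so δ = 1.960 + 0.842 = 2.802.
(Lower-tail contribution to power is negligible for δ > 0.)
δ = d·√n ⇒ d = δ/√n = 2.802/√92 = 0.2921.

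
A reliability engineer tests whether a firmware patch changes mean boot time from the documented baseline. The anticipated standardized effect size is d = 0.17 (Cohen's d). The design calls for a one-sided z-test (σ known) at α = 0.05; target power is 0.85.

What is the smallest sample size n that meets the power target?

Set Φ(δ − 1.645) = 0.85; then δ − 1.645 = Φ⁻¹(0.85) = 1.036, giving δ = 2.681.
δ = d·√n ⇒ n = (δ/d)² = (2.681 / 0.17)² = 248.76.
Rounding up, n = 249.

n = 249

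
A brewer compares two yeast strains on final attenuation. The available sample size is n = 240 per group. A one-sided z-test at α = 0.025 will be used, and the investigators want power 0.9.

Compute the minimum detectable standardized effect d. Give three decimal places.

Need Φ(δ − 1.960) = 0.9, so δ = 1.960 + 1.282 = 3.242.
δ = d·√(n/2) ⇒ d = δ/√(n/2) = 3.242/√(240/2) = 0.2959.

d ≈ 0.296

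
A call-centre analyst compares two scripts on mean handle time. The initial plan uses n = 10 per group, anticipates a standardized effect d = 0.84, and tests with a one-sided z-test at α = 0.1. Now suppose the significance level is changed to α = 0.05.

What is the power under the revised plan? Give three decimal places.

δ = d·√(n/2) = 0.84 × √(10/2) = 1.8783 (unchanged). New critical value: z_{0.05} = 1.645.
Revised power = Φ(δ − 1.645) = Φ(0.233) = 0.5923.

Power ≈ 0.592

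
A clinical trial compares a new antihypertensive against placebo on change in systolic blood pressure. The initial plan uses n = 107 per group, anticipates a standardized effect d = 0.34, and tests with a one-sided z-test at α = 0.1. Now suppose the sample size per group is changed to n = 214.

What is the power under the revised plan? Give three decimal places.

Power ≈ 0.987

With n = 214 per group: δ = d·√(n/2) = 0.34 × √(214/2) = 3.5170. Critical value z_{0.1} = 1.282.
Revised power = Φ(δ − 1.282) = Φ(2.235) = 0.9873.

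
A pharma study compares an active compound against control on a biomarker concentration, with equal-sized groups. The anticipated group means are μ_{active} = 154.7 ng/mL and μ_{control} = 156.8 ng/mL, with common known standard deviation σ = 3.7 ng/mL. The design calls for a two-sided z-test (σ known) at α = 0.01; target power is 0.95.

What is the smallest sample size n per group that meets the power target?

Standardized effect: d = |μ_{active} − μ_{control}| / σ = |154.7 − 156.8| / 3.7 = 0.5676
For power 0.95 need Φ(δ − z_{0.005}) = 0.95, so δ = z_{0.005} + z_{0.05} = 2.576 + 1.645 = 4.221.
(For δ > 0 the lower-tail rejection region contributes negligibly to power, so the one-term inversion is standard.)
δ = d·√(n/2) ⇒ n = 2(δ/d)² = 2 × (4.221 / 0.5676)² = 110.60.
Rounding up, n = 111 per group.

n = 111 per group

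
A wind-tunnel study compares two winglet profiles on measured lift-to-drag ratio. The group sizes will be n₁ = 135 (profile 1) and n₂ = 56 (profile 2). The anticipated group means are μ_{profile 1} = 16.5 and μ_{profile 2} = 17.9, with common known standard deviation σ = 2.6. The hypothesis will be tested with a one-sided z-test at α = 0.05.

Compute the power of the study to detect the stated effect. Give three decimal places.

Standardized effect: d = |μ_{profile 1} − μ_{profile 2}| / σ = |16.5 − 17.9| / 2.6 = 0.5385
Noncentrality parameter: δ = d / √(1/n₁ + 1/n₂) = 0.5385 / √(1/135 + 1/56) = 3.3877
Critical value for a one-sided test at α = 0.05: z_α = 1.645.
Power = P(Z > 1.645 − δ) = Φ(1.743) = 0.9593.

Power ≈ 0.959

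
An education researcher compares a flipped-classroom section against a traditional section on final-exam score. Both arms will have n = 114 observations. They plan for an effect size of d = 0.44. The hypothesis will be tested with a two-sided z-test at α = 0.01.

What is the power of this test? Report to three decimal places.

Power ≈ 0.772

Noncentrality parameter: δ = d·√(n/2) = 0.44 × √(114/2) = 3.3219
Critical value for a two-sided test at α = 0.01: z_{α/2} = 2.576.
Power = Φ(δ − 2.576) + Φ(−δ − 2.576) = Φ(0.746) + Φ(-5.898) = 0.7722 + 0.0000 = 0.7722.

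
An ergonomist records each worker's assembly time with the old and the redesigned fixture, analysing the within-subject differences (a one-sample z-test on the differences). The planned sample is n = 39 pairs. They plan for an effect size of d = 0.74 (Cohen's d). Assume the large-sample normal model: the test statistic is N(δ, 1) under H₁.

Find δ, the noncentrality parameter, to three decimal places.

δ ≈ 4.621

The noncentrality parameter scales effect size by the design's sample-size factor: δ = d·√n = 0.74 × √39 = 4.6213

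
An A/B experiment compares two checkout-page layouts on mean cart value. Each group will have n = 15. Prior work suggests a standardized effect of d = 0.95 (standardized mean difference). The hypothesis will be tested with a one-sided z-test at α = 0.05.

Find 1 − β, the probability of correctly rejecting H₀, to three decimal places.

Noncentrality parameter: λ = d·√(n/2) = 0.95 × √(15/2) = 2.6017
One-sided α = 0.05 → critical value z_{0.05} = 1.645.
Power = P(Z > 1.645 − λ) = Φ(0.957) = 0.8307.

Power ≈ 0.831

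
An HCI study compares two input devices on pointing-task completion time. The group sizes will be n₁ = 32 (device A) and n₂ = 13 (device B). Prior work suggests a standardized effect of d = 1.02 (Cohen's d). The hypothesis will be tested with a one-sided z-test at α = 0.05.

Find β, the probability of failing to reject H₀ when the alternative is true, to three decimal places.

Noncentrality parameter: δ = d / √(1/n₁ + 1/n₂) = 1.02 / √(1/32 + 1/13) = 3.1013
Critical value for a one-sided test at α = 0.05: z_α = 1.645.
Power = Φ(δ − 1.645) = Φ(1.456) = 0.9274.
Type II error: β = 1 − power = 1 − 0.9274 = 0.0726.

β ≈ 0.073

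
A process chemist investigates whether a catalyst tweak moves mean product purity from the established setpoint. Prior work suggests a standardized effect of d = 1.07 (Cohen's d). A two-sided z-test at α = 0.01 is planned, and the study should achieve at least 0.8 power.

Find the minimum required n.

n = 11

Set Φ(δ − 2.576) = 0.8; then δ − 2.576 = Φ⁻¹(0.8) = 0.842, giving δ = 3.417.
(For δ > 0 the lower-tail rejection region contributes negligibly to power, so the one-term inversion is standard.)
δ = d·√n ⇒ n = (δ/d)² = (3.417 / 1.07)² = 10.20.
Rounding up, n = 11.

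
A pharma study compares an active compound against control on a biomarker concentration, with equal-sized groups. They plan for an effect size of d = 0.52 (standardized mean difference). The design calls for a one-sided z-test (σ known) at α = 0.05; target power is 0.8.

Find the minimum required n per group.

n = 46 per group

Set Φ(δ − 1.645) = 0.8; then δ − 1.645 = Φ⁻¹(0.8) = 0.842, giving δ = 2.486.
δ = d·√(n/2) ⇒ n = 2(δ/d)² = 2 × (2.486 / 0.52)² = 45.73.
Rounding up, n = 46 per group.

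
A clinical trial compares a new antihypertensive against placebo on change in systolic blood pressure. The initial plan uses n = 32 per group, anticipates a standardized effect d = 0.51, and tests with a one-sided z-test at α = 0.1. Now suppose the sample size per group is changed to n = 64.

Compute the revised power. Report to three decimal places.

With n = 64 per group: δ = d·√(n/2) = 0.51 × √(64/2) = 2.8850. Critical value z_{0.1} = 1.282.
Revised power = Φ(δ − 1.282) = Φ(1.603) = 0.9456.

Power ≈ 0.946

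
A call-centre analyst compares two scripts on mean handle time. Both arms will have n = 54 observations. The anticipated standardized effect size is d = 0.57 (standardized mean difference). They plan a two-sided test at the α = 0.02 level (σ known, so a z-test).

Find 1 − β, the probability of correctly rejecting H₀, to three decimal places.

Power ≈ 0.737

Noncentrality parameter: δ = d·√(n/2) = 0.57 × √(54/2) = 2.9618
Critical value for a two-sided test at α = 0.02: z_{α/2} = 2.326.
Power = Φ(δ − 2.326) + Φ(−δ − 2.326) = Φ(0.635) + Φ(-5.288) = 0.7374 + 0.0000 = 0.7374.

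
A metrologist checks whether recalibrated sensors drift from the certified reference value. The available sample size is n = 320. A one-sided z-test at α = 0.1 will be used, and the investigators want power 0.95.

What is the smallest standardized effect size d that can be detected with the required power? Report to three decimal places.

Required noncentrality: δ = z_{0.1} + z_{0.05} = 1.282 + 1.645 = 2.926.
δ = d·√n ⇒ d = δ/√n = 2.926/√320 = 0.1636.

d ≈ 0.164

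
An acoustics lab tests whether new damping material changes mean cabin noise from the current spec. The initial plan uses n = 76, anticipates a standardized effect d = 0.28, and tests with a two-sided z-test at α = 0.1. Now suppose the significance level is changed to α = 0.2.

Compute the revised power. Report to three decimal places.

δ = d·√n = 0.28 × √76 = 2.4410 (unchanged). New critical value: z_{0.1} = 1.282.
Revised power = Φ(δ − 1.282) + Φ(−δ − 1.282) = Φ(1.159) + Φ(-3.723) = 0.8769 + 0.0001 = 0.8770.

Power ≈ 0.877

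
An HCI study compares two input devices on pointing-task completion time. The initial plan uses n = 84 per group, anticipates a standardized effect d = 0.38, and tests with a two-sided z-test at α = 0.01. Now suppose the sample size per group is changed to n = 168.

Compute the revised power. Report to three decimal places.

Power ≈ 0.818

With n = 168 per group: δ = d·√(n/2) = 0.38 × √(168/2) = 3.4828. Critical value z_{0.005} = 2.576.
Revised power = Φ(δ − 2.576) + Φ(−δ − 2.576) = Φ(0.907) + Φ(-6.059) = 0.8178 + 0.0000 = 0.8178.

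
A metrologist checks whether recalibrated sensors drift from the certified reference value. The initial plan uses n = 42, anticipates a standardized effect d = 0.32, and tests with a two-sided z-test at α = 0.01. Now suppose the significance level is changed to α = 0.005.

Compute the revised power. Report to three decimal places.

δ = d·√n = 0.32 × √42 = 2.0738 (unchanged). New critical value: z_{0.0025} = 2.807.
Revised power = Φ(δ − 2.807) + Φ(−δ − 2.807) = Φ(-0.733) + Φ(-4.881) = 0.2317 + 0.0000 = 0.2317.

Power ≈ 0.232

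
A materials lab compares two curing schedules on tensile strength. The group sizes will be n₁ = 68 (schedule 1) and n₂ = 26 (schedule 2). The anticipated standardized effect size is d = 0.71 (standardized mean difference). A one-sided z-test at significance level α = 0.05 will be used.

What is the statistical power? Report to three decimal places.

Noncentrality parameter: δ = d / √(1/n₁ + 1/n₂) = 0.71 / √(1/68 + 1/26) = 3.0792
One-sided α = 0.05 → critical value z_{0.05} = 1.645.
Power = P(Z > 1.645 − δ) = Φ(1.434) = 0.9243.

Power ≈ 0.924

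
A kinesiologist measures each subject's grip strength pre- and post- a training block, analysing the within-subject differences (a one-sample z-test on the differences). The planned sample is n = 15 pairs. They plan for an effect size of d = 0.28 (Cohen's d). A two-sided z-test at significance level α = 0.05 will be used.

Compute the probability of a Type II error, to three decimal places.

β ≈ 0.808

Noncentrality parameter: δ = d·√n = 0.28 × √15 = 1.0844
Critical value for a two-sided test at α = 0.05: z_{α/2} = 1.960.
Power = Φ(δ − 1.960) + Φ(−δ − 1.960) = Φ(-0.876) + Φ(-3.044) = 0.1906 + 0.0012 = 0.1918.
Type II error: β = 1 − power = 1 − 0.1918 = 0.8082.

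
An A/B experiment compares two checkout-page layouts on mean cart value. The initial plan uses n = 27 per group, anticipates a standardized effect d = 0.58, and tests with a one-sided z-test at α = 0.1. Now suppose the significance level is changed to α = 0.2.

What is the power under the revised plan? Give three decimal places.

Power ≈ 0.901

δ = d·√(n/2) = 0.58 × √(27/2) = 2.1311 (unchanged). New critical value: z_{0.2} = 0.842.
Revised power = P(Z > 0.842 − δ) = Φ(1.289) = 0.9014.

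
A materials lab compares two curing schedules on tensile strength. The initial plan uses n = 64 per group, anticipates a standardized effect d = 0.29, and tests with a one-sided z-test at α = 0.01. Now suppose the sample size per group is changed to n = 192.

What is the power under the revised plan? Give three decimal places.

With n = 192 per group: δ = d·√(n/2) = 0.29 × √(192/2) = 2.8414. Critical value z_{0.01} = 2.326.
Revised power = P(Z > 2.326 − δ) = Φ(0.515) = 0.6967.

Power ≈ 0.697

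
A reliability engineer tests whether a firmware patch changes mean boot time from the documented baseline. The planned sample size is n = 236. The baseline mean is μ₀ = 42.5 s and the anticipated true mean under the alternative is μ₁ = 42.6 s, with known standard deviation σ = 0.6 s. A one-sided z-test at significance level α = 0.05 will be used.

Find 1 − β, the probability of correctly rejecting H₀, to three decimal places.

Standardized effect: d = |μ₁ − μ₀| / σ = |42.6 − 42.5| / 0.6 = 0.1667
Noncentrality parameter: δ = d·√n = 0.1667 × √236 = 2.5604
Critical value for a one-sided test at α = 0.05: z_α = 1.645.
Power = P(Z > 1.645 − δ) = Φ(0.916) = 0.8200.

Power ≈ 0.820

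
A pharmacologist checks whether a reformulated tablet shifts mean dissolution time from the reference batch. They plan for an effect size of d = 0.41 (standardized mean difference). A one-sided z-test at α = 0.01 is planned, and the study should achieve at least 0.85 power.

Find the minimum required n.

n = 68

For power 0.85 need Φ(δ − z_{0.01}) = 0.85, so δ = z_{0.01} + z_{0.15} = 2.326 + 1.036 = 3.363.
δ = d·√n ⇒ n = (δ/d)² = (3.363 / 0.41)² = 67.27.
Rounding up, n = 68.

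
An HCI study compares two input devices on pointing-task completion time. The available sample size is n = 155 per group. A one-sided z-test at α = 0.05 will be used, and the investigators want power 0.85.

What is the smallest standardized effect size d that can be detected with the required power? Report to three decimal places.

d ≈ 0.305

Need Φ(δ − 1.645) = 0.85, so δ = 1.645 + 1.036 = 2.681.
δ = d·√(n/2) ⇒ d = δ/√(n/2) = 2.681/√(155/2) = 0.3046.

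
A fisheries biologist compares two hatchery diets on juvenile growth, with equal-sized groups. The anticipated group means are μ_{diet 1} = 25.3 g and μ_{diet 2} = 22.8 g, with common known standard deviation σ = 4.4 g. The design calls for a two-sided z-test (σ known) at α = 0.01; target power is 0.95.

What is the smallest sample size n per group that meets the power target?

n = 111 per group

Standardized effect: d = |μ_{diet 1} − μ_{diet 2}| / σ = |25.3 − 22.8| / 4.4 = 0.5682
Set Φ(δ − 2.576) = 0.95; then δ − 2.576 = Φ⁻¹(0.95) = 1.645, giving δ = 4.221.
(The Φ(−δ − z_{α/2}) term is vanishingly small for δ > 0 and is dropped in the standard sample-size formula.)
δ = d·√(n/2) ⇒ n = 2(δ/d)² = 2 × (4.221 / 0.5682)² = 110.36.
Round up to the next whole unit.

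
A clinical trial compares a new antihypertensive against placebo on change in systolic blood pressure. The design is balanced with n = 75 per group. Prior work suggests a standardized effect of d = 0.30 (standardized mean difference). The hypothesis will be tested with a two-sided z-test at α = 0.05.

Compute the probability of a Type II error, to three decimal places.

β ≈ 0.549

Noncentrality parameter: δ = d·√(n/2) = 0.30 × √(75/2) = 1.8371
Two-sided α = 0.05 → critical value z_{0.025} = 1.960.
Power = Φ(δ − 1.960) + Φ(−δ − 1.960) = Φ(-0.123) + Φ(-3.797) = 0.4511 + 0.0001 = 0.4512.
Type II error: β = 1 − power = 1 − 0.4512 = 0.5488.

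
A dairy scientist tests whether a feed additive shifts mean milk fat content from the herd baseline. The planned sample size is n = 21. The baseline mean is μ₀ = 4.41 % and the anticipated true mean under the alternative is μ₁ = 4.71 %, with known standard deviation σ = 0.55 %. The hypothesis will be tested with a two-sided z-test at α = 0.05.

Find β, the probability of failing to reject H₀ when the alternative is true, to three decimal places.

β ≈ 0.295

Standardized effect: d = |μ₁ − μ₀| / σ = |4.71 − 4.41| / 0.55 = 0.5455
Noncentrality parameter: δ = d·√n = 0.5455 × √21 = 2.4996
Two-sided α = 0.05 → critical value z_{0.025} = 1.960.
Power = Φ(δ − 1.960) + Φ(−δ − 1.960) = Φ(0.540) + Φ(-4.460) = 0.7053 + 0.0000 = 0.7053.
Type II error: β = 1 − power = 1 − 0.7053 = 0.2947.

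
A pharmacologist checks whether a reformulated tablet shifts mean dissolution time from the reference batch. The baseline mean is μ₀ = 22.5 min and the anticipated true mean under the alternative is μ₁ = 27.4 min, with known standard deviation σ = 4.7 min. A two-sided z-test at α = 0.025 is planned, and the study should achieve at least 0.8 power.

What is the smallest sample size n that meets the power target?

n = 9

Standardized effect: d = |μ₁ − μ₀| / σ = |27.4 − 22.5| / 4.7 = 1.0426
Set Φ(δ − 2.241) = 0.8; then δ − 2.241 = Φ⁻¹(0.8) = 0.842, giving δ = 3.083.
(Ignoring the negligible lower-tail rejection probability gives the usual closed-form inversion.)
δ = d·√n ⇒ n = (δ/d)² = (3.083 / 1.0426)² = 8.74.
Round up to the next whole unit.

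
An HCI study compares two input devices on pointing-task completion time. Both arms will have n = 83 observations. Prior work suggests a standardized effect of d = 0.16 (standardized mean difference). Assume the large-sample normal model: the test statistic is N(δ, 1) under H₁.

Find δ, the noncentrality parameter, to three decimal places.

δ ≈ 1.031

δ = d·√(n/2) = 0.16 × √(83/2) = 1.0307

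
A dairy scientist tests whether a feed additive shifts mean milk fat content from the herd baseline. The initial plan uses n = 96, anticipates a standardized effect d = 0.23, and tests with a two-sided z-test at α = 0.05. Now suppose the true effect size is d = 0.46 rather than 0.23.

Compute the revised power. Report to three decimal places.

Power ≈ 0.995

With d = 0.46: δ = d·√n = 0.46 × √96 = 4.5071. Critical value z_{0.025} = 1.960.
Revised power = Φ(δ − 1.960) + Φ(−δ − 1.960) = Φ(2.547) + Φ(-6.467) = 0.9946 + 0.0000 = 0.9946.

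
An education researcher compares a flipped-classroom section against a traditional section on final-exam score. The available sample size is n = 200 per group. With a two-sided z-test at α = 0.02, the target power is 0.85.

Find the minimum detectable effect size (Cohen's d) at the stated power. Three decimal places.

d ≈ 0.336

Required noncentrality: δ = z_{0.01} + z_{0.15} = 2.326 + 1.036 = 3.363.
(Lower-tail contribution to power is negligible for δ > 0.)
δ = d·√(n/2) ⇒ d = δ/√(n/2) = 3.363/√(200/2) = 0.3363.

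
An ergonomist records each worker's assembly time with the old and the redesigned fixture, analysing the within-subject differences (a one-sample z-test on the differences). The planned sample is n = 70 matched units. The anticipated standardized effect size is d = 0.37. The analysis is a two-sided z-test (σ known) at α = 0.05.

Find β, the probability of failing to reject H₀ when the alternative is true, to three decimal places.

Noncentrality parameter: λ = d·√n = 0.37 × √70 = 3.0956
Two-sided α = 0.05 → critical value z_{0.025} = 1.960.
Power = Φ(λ − 1.960) + Φ(−λ − 1.960) = Φ(1.136) + Φ(-5.056) = 0.8720 + 0.0000 = 0.8720.
Type II error: β = 1 − power = 1 − 0.8720 = 0.1280.

β ≈ 0.128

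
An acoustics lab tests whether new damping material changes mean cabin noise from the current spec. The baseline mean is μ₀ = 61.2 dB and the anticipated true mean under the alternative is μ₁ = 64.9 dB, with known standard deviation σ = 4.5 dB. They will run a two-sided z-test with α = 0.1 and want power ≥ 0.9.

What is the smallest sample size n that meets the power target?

Standardized effect: d = |μ₁ − μ₀| / σ = |64.9 − 61.2| / 4.5 = 0.8222
For power 0.9 need Φ(δ − z_{0.05}) = 0.9, so δ = z_{0.05} + z_{0.10} = 1.645 + 1.282 = 2.926.
(The Φ(−δ − z_{α/2}) term is vanishingly small for δ > 0 and is dropped in the standard sample-size formula.)
δ = d·√n ⇒ n = (δ/d)² = (2.926 / 0.8222)² = 12.67.
Rounding up, n = 13.

n = 13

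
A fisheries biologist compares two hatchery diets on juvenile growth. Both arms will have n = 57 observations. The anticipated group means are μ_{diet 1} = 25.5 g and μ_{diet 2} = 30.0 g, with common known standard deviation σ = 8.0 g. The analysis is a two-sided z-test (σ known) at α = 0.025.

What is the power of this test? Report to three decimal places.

Power ≈ 0.777

Standardized effect: d = |μ_{diet 1} − μ_{diet 2}| / σ = |25.5 − 30.0| / 8.0 = 0.5625
Noncentrality parameter: δ = d·√(n/2) = 0.5625 × √(57/2) = 3.0029
Critical value for a two-sided test at α = 0.025: z_{α/2} = 2.241.
Power = Φ(δ − 2.241) + Φ(−δ − 2.241) = Φ(0.762) + Φ(-5.244) = 0.7768 + 0.0000 = 0.7768.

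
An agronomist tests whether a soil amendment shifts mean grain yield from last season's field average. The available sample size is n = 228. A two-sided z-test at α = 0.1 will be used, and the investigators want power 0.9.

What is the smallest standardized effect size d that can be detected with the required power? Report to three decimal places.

d ≈ 0.194

Required noncentrality: δ = z_{0.05} + z_{0.10} = 1.645 + 1.282 = 2.926.
(Lower-tail contribution to power is negligible for δ > 0.)
δ = d·√n ⇒ d = δ/√n = 2.926/√228 = 0.1938.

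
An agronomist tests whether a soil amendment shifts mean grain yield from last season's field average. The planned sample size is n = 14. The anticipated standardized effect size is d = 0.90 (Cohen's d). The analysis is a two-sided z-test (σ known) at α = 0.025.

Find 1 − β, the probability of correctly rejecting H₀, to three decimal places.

Power ≈ 0.870

Noncentrality parameter: δ = d·√n = 0.90 × √14 = 3.3675
Critical value for a two-sided test at α = 0.025: z_{α/2} = 2.241.
Power = Φ(δ − 2.241) + Φ(−δ − 2.241) = Φ(1.126) + Φ(-5.609) = 0.8699 + 0.0000 = 0.8699.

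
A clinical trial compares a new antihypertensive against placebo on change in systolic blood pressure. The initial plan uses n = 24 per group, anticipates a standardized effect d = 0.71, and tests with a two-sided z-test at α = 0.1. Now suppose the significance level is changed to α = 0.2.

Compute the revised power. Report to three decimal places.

δ = d·√(n/2) = 0.71 × √(24/2) = 2.4595 (unchanged). New critical value: z_{0.1} = 1.282.
Revised power = Φ(δ − 1.282) + Φ(−δ − 1.282) = Φ(1.178) + Φ(-3.741) = 0.8806 + 0.0001 = 0.8807.

Power ≈ 0.881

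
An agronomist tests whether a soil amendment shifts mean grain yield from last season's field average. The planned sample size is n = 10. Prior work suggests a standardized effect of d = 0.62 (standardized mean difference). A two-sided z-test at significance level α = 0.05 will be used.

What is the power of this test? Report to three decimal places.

Power ≈ 0.500

Noncentrality parameter: δ = d·√n = 0.62 × √10 = 1.9606
Two-sided α = 0.05 → critical value z_{0.025} = 1.960.
Power = Φ(δ − 1.960) + Φ(−δ − 1.960) = Φ(0.001) + Φ(-3.921) = 0.5003 + 0.0000 = 0.5003.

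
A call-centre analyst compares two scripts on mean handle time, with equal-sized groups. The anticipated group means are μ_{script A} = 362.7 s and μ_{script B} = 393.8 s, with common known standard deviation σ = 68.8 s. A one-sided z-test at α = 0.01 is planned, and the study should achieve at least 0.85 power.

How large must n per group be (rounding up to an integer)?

n = 111 per group

Standardized effect: d = |μ_{script A} − μ_{script B}| / σ = |362.7 − 393.8| / 68.8 = 0.4520
Set Φ(δ − 2.326) = 0.85; then δ − 2.326 = Φ⁻¹(0.85) = 1.036, giving δ = 3.363.
δ = d·√(n/2) ⇒ n = 2(δ/d)² = 2 × (3.363 / 0.4520)² = 110.68.
Round up to the next whole unit.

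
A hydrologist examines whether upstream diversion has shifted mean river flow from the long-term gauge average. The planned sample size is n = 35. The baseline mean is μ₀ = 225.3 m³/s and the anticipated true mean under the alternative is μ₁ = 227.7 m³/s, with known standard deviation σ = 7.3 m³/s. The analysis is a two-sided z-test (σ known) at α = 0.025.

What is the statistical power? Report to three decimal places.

Power ≈ 0.383

Standardized effect: d = |μ₁ − μ₀| / σ = |227.7 − 225.3| / 7.3 = 0.3288
Noncentrality parameter: δ = d·√n = 0.3288 × √35 = 1.9450
Critical value for a two-sided test at α = 0.025: z_{α/2} = 2.241.
Power = Φ(δ − 2.241) + Φ(−δ − 2.241) = Φ(-0.296) + Φ(-4.186) = 0.3835 + 0.0000 = 0.3835.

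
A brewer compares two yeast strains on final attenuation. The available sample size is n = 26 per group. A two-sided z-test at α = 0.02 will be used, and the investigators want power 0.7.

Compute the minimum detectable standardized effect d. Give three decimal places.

Need Φ(δ − 2.326) = 0.7, so δ = 2.326 + 0.524 = 2.851.
(Lower-tail contribution to power is negligible for δ > 0.)
δ = d·√(n/2) ⇒ d = δ/√(n/2) = 2.851/√(26/2) = 0.7907.

d ≈ 0.791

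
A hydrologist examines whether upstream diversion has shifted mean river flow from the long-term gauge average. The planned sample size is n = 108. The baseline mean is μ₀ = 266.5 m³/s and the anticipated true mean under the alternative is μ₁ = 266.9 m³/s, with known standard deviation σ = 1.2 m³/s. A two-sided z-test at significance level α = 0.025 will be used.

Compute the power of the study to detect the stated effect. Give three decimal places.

Standardized effect: d = |μ₁ − μ₀| / σ = |266.9 − 266.5| / 1.2 = 0.3333
Noncentrality parameter: δ = d·√n = 0.3333 × √108 = 3.4641
Critical value for a two-sided test at α = 0.025: z_{α/2} = 2.241.
Power = Φ(δ − 2.241) + Φ(−δ − 2.241) = Φ(1.223) + Φ(-5.706) = 0.8893 + 0.0000 = 0.8893.

Power ≈ 0.889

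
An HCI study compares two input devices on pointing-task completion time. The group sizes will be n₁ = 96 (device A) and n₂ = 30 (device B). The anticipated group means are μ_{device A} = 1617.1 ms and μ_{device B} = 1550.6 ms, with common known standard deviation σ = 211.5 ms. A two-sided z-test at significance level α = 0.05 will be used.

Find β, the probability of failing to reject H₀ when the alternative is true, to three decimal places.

Standardized effect: d = |μ_{device A} − μ_{device B}| / σ = |1617.1 − 1550.6| / 211.5 = 0.3144
Noncentrality parameter: δ = d / √(1/n₁ + 1/n₂) = 0.3144 / √(1/96 + 1/30) = 1.5032
Critical value for a two-sided test at α = 0.05: z_{α/2} = 1.960.
Power = Φ(δ − 1.960) + Φ(−δ − 1.960) = Φ(-0.457) + Φ(-3.463) = 0.3239 + 0.0003 = 0.3242.
Type II error: β = 1 − power = 1 − 0.3242 = 0.6758.

β ≈ 0.676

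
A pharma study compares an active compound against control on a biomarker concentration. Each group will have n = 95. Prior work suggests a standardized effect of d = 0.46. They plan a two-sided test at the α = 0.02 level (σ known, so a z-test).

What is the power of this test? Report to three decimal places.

Power ≈ 0.801

Noncentrality parameter: δ = d·√(n/2) = 0.46 × √(95/2) = 3.1703
Critical value for a two-sided test at α = 0.02: z_{α/2} = 2.326.
Power = Φ(δ − 2.326) + Φ(−δ − 2.326) = Φ(0.844) + Φ(-5.497) = 0.8007 + 0.0000 = 0.8007.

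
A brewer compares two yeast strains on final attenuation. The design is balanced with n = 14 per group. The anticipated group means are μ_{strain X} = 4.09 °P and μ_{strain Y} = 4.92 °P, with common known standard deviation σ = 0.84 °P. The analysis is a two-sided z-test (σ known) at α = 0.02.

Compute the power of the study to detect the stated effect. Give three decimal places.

Power ≈ 0.613

Standardized effect: d = |μ_{strain X} − μ_{strain Y}| / σ = |4.09 − 4.92| / 0.84 = 0.9881
Noncentrality parameter: λ = d·√(n/2) = 0.9881 × √(14/2) = 2.6143
Critical value for a two-sided test at α = 0.02: z_{α/2} = 2.326.
Power = Φ(λ − 2.326) + Φ(−λ − 2.326) = Φ(0.288) + Φ(-4.941) = 0.6133 + 0.0000 = 0.6133.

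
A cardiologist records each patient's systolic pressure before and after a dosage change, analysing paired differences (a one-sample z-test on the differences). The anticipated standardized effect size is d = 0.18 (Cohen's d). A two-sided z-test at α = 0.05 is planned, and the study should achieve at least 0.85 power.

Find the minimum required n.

Set Φ(δ − 1.960) = 0.85; then δ − 1.960 = Φ⁻¹(0.85) = 1.036, giving δ = 2.996.
(Ignoring the negligible lower-tail rejection probability gives the usual closed-form inversion.)
δ = d·√n ⇒ n = (δ/d)² = (2.996 / 0.18)² = 277.11.
Round up to the next whole unit.

n = 278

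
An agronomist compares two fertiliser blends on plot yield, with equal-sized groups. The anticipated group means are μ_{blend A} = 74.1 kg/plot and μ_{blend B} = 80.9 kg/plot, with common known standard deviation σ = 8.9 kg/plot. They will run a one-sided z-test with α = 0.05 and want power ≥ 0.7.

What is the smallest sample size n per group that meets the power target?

Standardized effect: d = |μ_{blend A} − μ_{blend B}| / σ = |74.1 − 80.9| / 8.9 = 0.7640
Set Φ(δ − 1.645) = 0.7; then δ − 1.645 = Φ⁻¹(0.7) = 0.524, giving δ = 2.169.
δ = d·√(n/2) ⇒ n = 2(δ/d)² = 2 × (2.169 / 0.7640)² = 16.12.
Round up to the next whole unit.

n = 17 per group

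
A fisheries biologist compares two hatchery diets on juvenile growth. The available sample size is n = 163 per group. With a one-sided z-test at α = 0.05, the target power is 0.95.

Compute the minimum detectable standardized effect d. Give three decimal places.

Need Φ(δ − 1.645) = 0.95, so δ = 1.645 + 1.645 = 3.290.
δ = d·√(n/2) ⇒ d = δ/√(n/2) = 3.290/√(163/2) = 0.3644.

d ≈ 0.364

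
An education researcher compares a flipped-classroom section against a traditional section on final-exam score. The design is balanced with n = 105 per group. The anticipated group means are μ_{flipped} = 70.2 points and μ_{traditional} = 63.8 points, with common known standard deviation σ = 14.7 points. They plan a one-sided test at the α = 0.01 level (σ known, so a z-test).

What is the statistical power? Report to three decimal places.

Standardized effect: d = |μ_{flipped} − μ_{traditional}| / σ = |70.2 − 63.8| / 14.7 = 0.4354
Noncentrality parameter: λ = d·√(n/2) = 0.4354 × √(105/2) = 3.1546
Critical value for a one-sided test at α = 0.01: z_α = 2.326.
Power = Φ(λ − 2.326) = Φ(0.828) = 0.7962.

Power ≈ 0.796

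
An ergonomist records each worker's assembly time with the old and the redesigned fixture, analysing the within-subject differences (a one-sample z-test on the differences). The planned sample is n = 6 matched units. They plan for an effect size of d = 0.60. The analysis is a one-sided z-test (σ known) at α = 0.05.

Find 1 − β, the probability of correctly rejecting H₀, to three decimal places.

Power ≈ 0.430

Noncentrality parameter: λ = d·√n = 0.60 × √6 = 1.4697
One-sided α = 0.05 → critical value z_{0.05} = 1.645.
Power = Φ(λ − 1.645) = Φ(-0.175) = 0.4305.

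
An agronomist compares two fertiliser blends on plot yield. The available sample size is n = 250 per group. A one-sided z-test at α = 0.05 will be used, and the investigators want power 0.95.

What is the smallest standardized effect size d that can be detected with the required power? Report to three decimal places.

d ≈ 0.294

Need Φ(δ − 1.645) = 0.95, so δ = 1.645 + 1.645 = 3.290.
δ = d·√(n/2) ⇒ d = δ/√(n/2) = 3.290/√(250/2) = 0.2942.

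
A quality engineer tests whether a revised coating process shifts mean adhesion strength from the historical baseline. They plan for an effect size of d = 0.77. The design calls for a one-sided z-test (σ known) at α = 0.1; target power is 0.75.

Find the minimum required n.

For power 0.75 need Φ(δ − z_{0.1}) = 0.75, so δ = z_{0.1} + z_{0.25} = 1.282 + 0.674 = 1.956.
δ = d·√n ⇒ n = (δ/d)² = (1.956 / 0.77)² = 6.45.
Rounding up, n = 7.

n = 7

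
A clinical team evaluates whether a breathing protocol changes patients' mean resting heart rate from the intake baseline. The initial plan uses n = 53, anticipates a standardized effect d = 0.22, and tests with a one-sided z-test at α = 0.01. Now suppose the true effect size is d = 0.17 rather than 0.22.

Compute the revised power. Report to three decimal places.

Power ≈ 0.138

With d = 0.17: δ = d·√n = 0.17 × √53 = 1.2376. Critical value z_{0.01} = 2.326.
Revised power = Φ(δ − 2.326) = Φ(-1.089) = 0.1381.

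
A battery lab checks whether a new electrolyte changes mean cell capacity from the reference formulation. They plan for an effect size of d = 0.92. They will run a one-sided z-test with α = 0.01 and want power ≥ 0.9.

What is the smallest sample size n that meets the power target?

n = 16

For power 0.9 need Φ(δ − z_{0.01}) = 0.9, so δ = z_{0.01} + z_{0.10} = 2.326 + 1.282 = 3.608.
δ = d·√n ⇒ n = (δ/d)² = (3.608 / 0.92)² = 15.38.
Rounding up, n = 16.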